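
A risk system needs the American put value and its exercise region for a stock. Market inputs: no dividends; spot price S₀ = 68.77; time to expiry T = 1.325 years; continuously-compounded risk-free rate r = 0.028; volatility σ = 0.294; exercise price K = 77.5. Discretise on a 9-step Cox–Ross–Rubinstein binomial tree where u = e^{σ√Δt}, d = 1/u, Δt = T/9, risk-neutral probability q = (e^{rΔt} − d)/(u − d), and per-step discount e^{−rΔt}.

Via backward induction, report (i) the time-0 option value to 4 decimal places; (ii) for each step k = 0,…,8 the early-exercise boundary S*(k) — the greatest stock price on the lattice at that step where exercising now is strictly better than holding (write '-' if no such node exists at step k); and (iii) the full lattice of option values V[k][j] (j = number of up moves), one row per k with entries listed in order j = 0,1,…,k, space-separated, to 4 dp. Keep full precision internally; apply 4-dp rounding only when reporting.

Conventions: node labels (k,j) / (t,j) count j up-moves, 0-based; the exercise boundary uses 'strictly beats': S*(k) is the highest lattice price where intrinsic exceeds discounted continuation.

params: Δt=0.14722 u=1.11942 d=0.89332 q=0.49010 e^(-rΔt)=0.99589
t_9 payoffs: 52.5840 46.2780 38.3760 28.4741 16.0661 0.5178 0.0000 0.0000 0.0000 0.0000
t_8: node(8,0) S=27.8913 payoff=49.6087 vs cont=49.2899 → 49.6087 [stop]  node(8,1) S=34.9504 payoff=42.5496 vs cont=42.2308 → 42.5496 [stop]  node(8,2) S=43.7960 payoff=33.7040 vs cont=33.3852 → 33.7040 [stop]  node(8,3) S=54.8803 payoff=22.6197 vs cont=22.3009 → 22.6197 [stop]  node(8,4) S=68.7700 payoff=8.7300 vs cont=8.4112 → 8.7300 [stop]  node(8,5) S=86.1750 payoff=0.0000 vs cont=0.2629 → 0.2629 [wait]  node(8,6) S=107.9851 payoff=0.0000 vs cont=0.0000 → 0.0000 [wait]  node(8,7) S=135.3151 payoff=0.0000 vs cont=0.0000 → 0.0000 [wait]  node(8,8) S=169.5621 payoff=0.0000 vs cont=0.0000 → 0.0000 [wait]  ⇒ S*(8)=68.7700
t_7: node(7,0) S=31.2220 payoff=46.2780 vs cont=45.9592 → 46.2780 [stop]  node(7,1) S=39.1240 payoff=38.3760 vs cont=38.0572 → 38.3760 [stop]  node(7,2) S=49.0259 payoff=28.4741 vs cont=28.1553 → 28.4741 [stop]  node(7,3) S=61.4339 payoff=16.0661 vs cont=15.7473 → 16.0661 [stop]  node(7,4) S=76.9822 payoff=0.5178 vs cont=4.5615 → 4.5615 [wait]  node(7,5) S=96.4657 payoff=0.0000 vs cont=0.1335 → 0.1335 [wait]  node(7,6) S=120.8802 payoff=0.0000 vs cont=0.0000 → 0.0000 [wait]  node(7,7) S=151.4738 payoff=0.0000 vs cont=0.0000 → 0.0000 [wait]  ⇒ S*(7)=61.4339
t_6: node(6,0) S=34.9504 payoff=42.5496 vs cont=42.2308 → 42.5496 [stop]  node(6,1) S=43.7960 payoff=33.7040 vs cont=33.3852 → 33.7040 [stop]  node(6,2) S=54.8803 payoff=22.6197 vs cont=22.3009 → 22.6197 [stop]  node(6,3) S=68.7700 payoff=8.7300 vs cont=10.3848 → 10.3848 [wait]  node(6,4) S=86.1750 payoff=0.0000 vs cont=2.3815 → 2.3815 [wait]  node(6,5) S=107.9851 payoff=0.0000 vs cont=0.0678 → 0.0678 [wait]  node(6,6) S=135.3151 payoff=0.0000 vs cont=0.0000 → 0.0000 [wait]  ⇒ S*(6)=54.8803
t_5: node(5,0) S=39.1240 payoff=38.3760 vs cont=38.0572 → 38.3760 [stop]  node(5,1) S=49.0259 payoff=28.4741 vs cont=28.1553 → 28.4741 [stop]  node(5,2) S=61.4339 payoff=16.0661 vs cont=16.5550 → 16.5550 [wait]  node(5,3) S=76.9822 payoff=0.5178 vs cont=6.4358 → 6.4358 [wait]  node(5,4) S=96.4657 payoff=0.0000 vs cont=1.2424 → 1.2424 [wait]  node(5,5) S=120.8802 payoff=0.0000 vs cont=0.0344 → 0.0344 [wait]  ⇒ S*(5)=49.0259
t_4: node(4,0) S=43.7960 payoff=33.7040 vs cont=33.3852 → 33.7040 [stop]  node(4,1) S=54.8803 payoff=22.6197 vs cont=22.5395 → 22.6197 [stop]  node(4,2) S=68.7700 payoff=8.7300 vs cont=11.5479 → 11.5479 [wait]  node(4,3) S=86.1750 payoff=0.0000 vs cont=3.8745 → 3.8745 [wait]  node(4,4) S=107.9851 payoff=0.0000 vs cont=0.6477 → 0.6477 [wait]  ⇒ S*(4)=54.8803
t_3: node(3,0) S=49.0259 payoff=28.4741 vs cont=28.1553 → 28.4741 [stop]  node(3,1) S=61.4339 payoff=16.0661 vs cont=17.1227 → 17.1227 [wait]  node(3,2) S=76.9822 payoff=0.5178 vs cont=7.7552 → 7.7552 [wait]  node(3,3) S=96.4657 payoff=0.0000 vs cont=2.2836 → 2.2836 [wait]  ⇒ S*(3)=49.0259
t_2: node(2,0) S=54.8803 payoff=22.6197 vs cont=22.8166 → 22.8166 [wait]  node(2,1) S=68.7700 payoff=8.7300 vs cont=12.4801 → 12.4801 [wait]  node(2,2) S=86.1750 payoff=0.0000 vs cont=5.0527 → 5.0527 [wait]  ⇒ S*(2)=-
t_1: node(1,0) S=61.4339 payoff=16.0661 vs cont=17.6777 → 17.6777 [wait]  node(1,1) S=76.9822 payoff=0.5178 vs cont=8.8036 → 8.8036 [wait]  ⇒ S*(1)=-
t_0: node(0,0) S=68.7700 payoff=8.7300 vs cont=13.2737 → 13.2737 [wait]  ⇒ S*(0)=-

price = 13.2737
boundary = - - - 49.0259 54.8803 49.0259 54.8803 61.4339 68.7700
tree:
13.2737
17.6777 8.8036
22.8166 12.4801 5.0527
28.4741 17.1227 7.7552 2.2836
33.7040 22.6197 11.5479 3.8745 0.6477
38.3760 28.4741 16.5550 6.4358 1.2424 0.0344
42.5496 33.7040 22.6197 10.3848 2.3815 0.0678 0.0000
46.2780 38.3760 28.4741 16.0661 4.5615 0.1335 0.0000 0.0000
49.6087 42.5496 33.7040 22.6197 8.7300 0.2629 0.0000 0.0000 0.0000
52.5840 46.2780 38.3760 28.4741 16.0661 0.5178 0.0000 0.0000 0.0000 0.0000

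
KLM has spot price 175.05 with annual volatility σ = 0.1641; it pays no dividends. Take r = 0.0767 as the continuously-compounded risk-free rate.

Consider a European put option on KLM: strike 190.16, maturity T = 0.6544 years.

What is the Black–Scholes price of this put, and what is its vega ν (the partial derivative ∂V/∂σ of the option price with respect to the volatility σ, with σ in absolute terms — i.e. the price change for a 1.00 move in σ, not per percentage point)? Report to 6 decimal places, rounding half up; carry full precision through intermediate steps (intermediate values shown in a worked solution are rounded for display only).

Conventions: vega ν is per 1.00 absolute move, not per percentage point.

σ√T = 0.1641·√0.6544 = 0.132749
d₁ = (ln(S/K) + (r+σ²/2)T) / (σ√T) = (ln(175.05/190.16) + (0.0767+0.1641²/2)·0.6544) / 0.132749 = (-0.082794 + 0.059004) / 0.132749 = -0.179215
d₂ = d₁ − σ√T = -0.179215 − 0.132749 = -0.311964
e^{−rT} = 0.951046
N(−d₁) = 0.571116,  N(−d₂) = 0.622466
Put price V = K·e^{−rT}·N(−d₂) − S·N(−d₁) = 112.573589 − 99.973796 = 12.599793
φ(d₁) = (1/√(2π))·e^{−d₁²/2} = 0.392587
ν = S·φ(d₁)·√T = 55.592918

price = 12.599793
ν = 55.592918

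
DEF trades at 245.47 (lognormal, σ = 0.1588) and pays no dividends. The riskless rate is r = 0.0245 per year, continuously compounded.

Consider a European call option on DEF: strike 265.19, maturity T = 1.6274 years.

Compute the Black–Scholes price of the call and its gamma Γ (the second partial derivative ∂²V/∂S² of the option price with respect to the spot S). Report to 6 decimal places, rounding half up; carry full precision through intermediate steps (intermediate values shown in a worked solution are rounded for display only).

σ√T = 0.1588·√1.6274 = 0.202581
d₁ = (ln(S/K) + (r+σ²/2)T) / (σ√T) = (ln(245.47/265.19) + (0.0245+0.1588²/2)·1.6274) / 0.202581 = (-0.077272 + 0.060391) / 0.202581 = -0.083330
d₂ = d₁ − σ√T = -0.083330 − 0.202581 = -0.285911
e^{−rT} = 0.960913
N(d₁) = 0.466794,  N(d₂) = 0.387473
Call price V = S·N(d₁) − K·e^{−rT}·N(d₂) = 114.584042 − 98.737694 = 15.846348
φ(d₁) = (1/√(2π))·e^{−d₁²/2} = 0.397560
Γ = φ(d₁) / (S·σ·√T) = 0.007995

price = 15.846348
Γ = 0.007995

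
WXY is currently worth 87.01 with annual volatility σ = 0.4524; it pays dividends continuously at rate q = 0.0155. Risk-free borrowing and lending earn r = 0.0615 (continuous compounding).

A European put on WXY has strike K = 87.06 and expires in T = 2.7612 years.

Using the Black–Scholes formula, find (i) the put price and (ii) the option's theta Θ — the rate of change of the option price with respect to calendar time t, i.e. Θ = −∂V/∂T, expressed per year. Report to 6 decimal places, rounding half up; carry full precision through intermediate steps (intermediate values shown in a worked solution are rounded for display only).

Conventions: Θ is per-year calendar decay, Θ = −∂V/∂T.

σ√T = 0.4524·√2.7612 = 0.751747
d₁ = (ln(S/K) + (r−q+σ²/2)T) / (σ√T) = (ln(87.01/87.06) + (0.0615−0.0155+0.4524²/2)·2.7612) / 0.751747 = (-0.000574 + 0.409577) / 0.751747 = 0.544069
d₂ = d₁ − σ√T = 0.544069 − 0.751747 = -0.207677
e^{−rT} = 0.843822
e^{−qT} = 0.958104
N(−d₁) = 0.293197,  N(−d₂) = 0.582260
Put price V = K·e^{−rT}·N(−d₂) − S·e^{−qT}·N(−d₁) = 42.774615 − 24.442260 = 18.332355
φ(d₁) = (1/√(2π))·e^{−d₁²/2} = 0.344058
Θ = −S·e^{−qT}·φ(d₁)·σ/(2√T) − q·S·e^{−qT}·N(−d₁) + r·K·e^{−rT}·N(−d₂) = −3.904430 − 0.378855 + 2.630639 = -1.652646

price = 18.332355
Θ = -1.652646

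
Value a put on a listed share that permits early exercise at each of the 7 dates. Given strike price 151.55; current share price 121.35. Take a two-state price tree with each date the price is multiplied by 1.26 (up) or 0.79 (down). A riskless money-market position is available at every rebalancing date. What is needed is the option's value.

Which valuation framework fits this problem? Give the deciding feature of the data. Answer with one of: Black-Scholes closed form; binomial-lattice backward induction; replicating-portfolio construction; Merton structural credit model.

framework: binomial-lattice backward induction

Key observation: with exercise allowed before expiry on a discrete up/down model (7 steps from spot 121.35), the strike-151.55 put's value must be rolled back through the tree testing early exercise at each node.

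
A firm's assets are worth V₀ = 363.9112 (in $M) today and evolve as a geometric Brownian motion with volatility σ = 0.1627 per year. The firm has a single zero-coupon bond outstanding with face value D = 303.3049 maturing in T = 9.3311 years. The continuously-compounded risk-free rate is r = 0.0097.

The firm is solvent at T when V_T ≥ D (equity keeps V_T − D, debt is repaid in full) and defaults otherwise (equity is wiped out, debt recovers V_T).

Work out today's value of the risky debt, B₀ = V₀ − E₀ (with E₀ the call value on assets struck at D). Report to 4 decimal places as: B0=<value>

B0=248.6108

Work the structural quantities from V₀ = 363.9112 against face 303.3049:
d₁ = [ln(V₀/D) + (r + σ²/2)T] / (σ√T)
   = [ln(363.9112/303.3049) + (0.0097 + 0.5·0.1627²)·9.3311] / (0.1627·√9.3311)
   = [0.182171 + 0.214015] / 0.496997 = 0.797160
d₂ = d₁ − σ√T = 0.797160 − 0.496997 = 0.300162
N(d₁) = 0.787321,  N(d₂) = 0.617973,  e^(−rT) = 0.913464
E₀ = V₀·N(d₁) − D·e^(−rT)·N(d₂)
   = 363.9112·0.787321 − 303.3049·0.913464·0.617973 = 115.300403
B₀ = V₀ − E₀ = 363.9112 − 115.300403 = 248.610797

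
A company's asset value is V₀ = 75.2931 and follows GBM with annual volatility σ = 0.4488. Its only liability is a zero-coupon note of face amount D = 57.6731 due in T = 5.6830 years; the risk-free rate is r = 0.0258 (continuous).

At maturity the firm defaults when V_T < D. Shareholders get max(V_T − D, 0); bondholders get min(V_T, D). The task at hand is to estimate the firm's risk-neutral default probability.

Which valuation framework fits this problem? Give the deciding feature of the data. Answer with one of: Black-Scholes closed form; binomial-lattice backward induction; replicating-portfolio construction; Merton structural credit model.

framework: Merton structural credit model

Key observation: the question is about default risk generated by asset-value dynamics against a debt face of 57.6731 — the structural framework prices exactly that.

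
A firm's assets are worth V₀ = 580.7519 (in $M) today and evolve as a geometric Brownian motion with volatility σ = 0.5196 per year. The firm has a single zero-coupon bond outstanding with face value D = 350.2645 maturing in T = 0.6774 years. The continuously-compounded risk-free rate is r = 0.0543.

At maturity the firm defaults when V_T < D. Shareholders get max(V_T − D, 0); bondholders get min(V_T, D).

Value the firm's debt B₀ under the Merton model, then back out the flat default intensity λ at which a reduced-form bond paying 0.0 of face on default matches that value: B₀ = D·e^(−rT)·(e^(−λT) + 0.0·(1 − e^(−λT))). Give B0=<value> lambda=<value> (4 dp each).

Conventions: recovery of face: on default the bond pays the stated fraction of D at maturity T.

B0=328.5403 lambda=0.0402

Apply the equity-as-call identities (strike 350.2645, horizon 0.6774 years):
d₁ = [ln(V₀/D) + (r + σ²/2)T] / (σ√T)
   = [ln(580.7519/350.2645) + (0.0543 + 0.5·0.5196²)·0.6774] / (0.5196·√0.6774)
   = [0.505635 + 0.128226] / 0.427653 = 1.482186
d₂ = d₁ − σ√T = 1.482186 − 0.427653 = 1.054533
N(d₁) = 0.930855,  N(d₂) = 0.854180,  e^(−rT) = 0.963885
E₀ = V₀·N(d₁) − D·e^(−rT)·N(d₂)
   = 580.7519·0.930855 − 350.2645·0.963885·0.854180 = 252.211559
B₀ = V₀ − E₀ = 580.7519 − 252.211559 = 328.540341
e^(−λT) = (B₀·e^(rT)/D − 0)/(1 − 0) = (328.5403·1.037468/350.2645 − 0)/1 = 0.97312158
λ = −ln(0.97312158)/0.6774 = 0.040222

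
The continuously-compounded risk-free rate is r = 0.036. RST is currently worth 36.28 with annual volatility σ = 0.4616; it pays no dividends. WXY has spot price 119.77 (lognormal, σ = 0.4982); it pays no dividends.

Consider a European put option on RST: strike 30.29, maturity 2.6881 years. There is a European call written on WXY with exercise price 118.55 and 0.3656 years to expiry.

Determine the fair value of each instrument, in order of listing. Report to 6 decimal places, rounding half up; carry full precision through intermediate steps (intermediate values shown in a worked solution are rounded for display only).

[RST put K=30.29]
σ√T = 0.4616·√2.6881 = 0.756813
d₁ = (ln(S/K) + (r+σ²/2)T) / (σ√T) = (ln(36.28/30.29) + (0.036+0.4616²/2)·2.6881) / 0.756813 = (0.180449 + 0.383154) / 0.756813 = 0.744706
d₂ = d₁ − σ√T = 0.744706 − 0.756813 = -0.012106
e^{−rT} = 0.907763
N(−d₁) = 0.228225,  N(−d₂) = 0.504830
price = K·e^{−rT}·N(−d₂) − S·N(−d₁) = 13.880872 − 8.279988 = 5.600884
[WXY call K=118.55]
σ√T = 0.4982·√0.3656 = 0.301236
d₁ = (ln(S/K) + (r+σ²/2)T) / (σ√T) = (ln(119.77/118.55) + (0.036+0.4982²/2)·0.3656) / 0.301236 = (0.010238 + 0.058533) / 0.301236 = 0.228298
d₂ = d₁ − σ√T = 0.228298 − 0.301236 = -0.072938
e^{−rT} = 0.986925
N(d₁) = 0.590293,  N(d₂) = 0.470928
price = S·N(d₁) − K·e^{−rT}·N(d₂) = 70.699359 − 55.098508 = 15.600852

price(RST put K=30.29) = 5.600884
price(WXY call K=118.55) = 15.600852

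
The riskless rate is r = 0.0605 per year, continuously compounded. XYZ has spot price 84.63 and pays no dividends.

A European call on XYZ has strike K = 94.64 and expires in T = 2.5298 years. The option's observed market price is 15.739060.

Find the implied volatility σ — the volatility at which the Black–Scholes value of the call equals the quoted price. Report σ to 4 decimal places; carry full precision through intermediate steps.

sigma = 0.2674

At σ = 0.2674 the Black–Scholes value reproduces the quote:
σ√T = 0.2674·√2.5298 = 0.425309
d₁ = (ln(S/K) + (r+σ²/2)T) / (σ√T) = (ln(84.63/94.64) + (0.0605+0.2674²/2)·2.5298) / 0.425309 = (-0.111791 + 0.243497) / 0.425309 = 0.309670
d₂ = d₁ − σ√T = 0.309670 − 0.425309 = -0.115639
e^{−rT} = 0.858084
N(d₁) = 0.621594,  N(d₂) = 0.453969
V = S·N(d₁) − K·e^{−rT}·N(d₂) = 52.605498 − 36.866437 = 15.739060 (matching the quote); vega is positive throughout, so no other σ reproduces this price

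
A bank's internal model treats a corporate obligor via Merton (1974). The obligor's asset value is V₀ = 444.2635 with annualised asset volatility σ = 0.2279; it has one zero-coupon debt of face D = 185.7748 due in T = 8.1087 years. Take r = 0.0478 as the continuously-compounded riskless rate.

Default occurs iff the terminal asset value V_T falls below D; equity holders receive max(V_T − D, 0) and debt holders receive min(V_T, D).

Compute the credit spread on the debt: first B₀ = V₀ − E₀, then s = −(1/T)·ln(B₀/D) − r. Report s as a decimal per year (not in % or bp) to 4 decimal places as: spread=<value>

spread=0.0014

Apply the equity-as-call identities (strike 185.7748, horizon 8.1087 years):
d₁ = [ln(V₀/D) + (r + σ²/2)T] / (σ√T)
   = [ln(444.2635/185.7748) + (0.0478 + 0.5·0.2279²)·8.1087] / (0.2279·√8.1087)
   = [0.871883 + 0.598172] / 0.648963 = 2.265237
d₂ = d₁ − σ√T = 2.265237 − 0.648963 = 1.616274
N(d₁) = 0.988251,  N(d₂) = 0.946982,  e^(−rT) = 0.678687
E₀ = V₀·N(d₁) − D·e^(−rT)·N(d₂)
   = 444.2635·0.988251 − 185.7748·0.678687·0.946982 = 319.645559
B₀ = V₀ − E₀ = 444.2635 − 319.645559 = 124.617941
spread = −(1/T)·ln(B₀/D) − r = −(1/8.1087)·ln(124.617941/185.7748) − 0.0478 = 0.00144126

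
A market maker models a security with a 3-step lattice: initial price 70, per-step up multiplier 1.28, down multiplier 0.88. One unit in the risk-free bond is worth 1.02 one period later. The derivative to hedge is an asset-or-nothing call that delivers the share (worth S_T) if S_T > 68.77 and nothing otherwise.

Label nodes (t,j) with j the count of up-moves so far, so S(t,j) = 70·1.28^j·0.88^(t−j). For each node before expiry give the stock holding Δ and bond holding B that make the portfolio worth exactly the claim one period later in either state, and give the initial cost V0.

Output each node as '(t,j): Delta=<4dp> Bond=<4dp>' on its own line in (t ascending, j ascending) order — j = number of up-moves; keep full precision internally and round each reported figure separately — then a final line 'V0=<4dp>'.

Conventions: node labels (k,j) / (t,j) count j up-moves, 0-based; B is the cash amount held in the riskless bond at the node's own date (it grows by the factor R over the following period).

The replicating-portfolio and risk-neutral prices coincide; use p* = (1.02−0.88)/(1.28−0.88) = 0.3500 for the latter.
At maturity the claim pays: V(3,0)=0.0000, V(3,1)=69.3862, V(3,2)=100.9254, V(3,3)=146.8006
Node (2,0) S=54.2080: V=(p*·69.3862+(1−p*)·0.0000)/1.02=23.8090; Δ=(69.3862−0.0000)/(69.3862−47.7030)=3.2000; B=V−Δ·S=-149.6566
Node (2,1) S=78.8480: V=(p*·100.9254+(1−p*)·69.3862)/1.02=78.8480; Δ=(100.9254−69.3862)/(100.9254−69.3862)=1.0000; B=V−Δ·S=0.0000
Node (2,2) S=114.6880: V=(p*·146.8006+(1−p*)·100.9254)/1.02=114.6880; Δ=(146.8006−100.9254)/(146.8006−100.9254)=1.0000; B=V−Δ·S=0.0000
Node (1,0) S=61.6000: V=(p*·78.8480+(1−p*)·23.8090)/1.02=42.2281; Δ=(78.8480−23.8090)/(78.8480−54.2080)=2.2337; B=V−Δ·S=-95.3694
Node (1,1) S=89.6000: V=(p*·114.6880+(1−p*)·78.8480)/1.02=89.6000; Δ=(114.6880−78.8480)/(114.6880−78.8480)=1.0000; B=V−Δ·S=0.0000
Node (0,0) S=70.0000: V=(p*·89.6000+(1−p*)·42.2281)/1.02=57.6552; Δ=(89.6000−42.2281)/(89.6000−61.6000)=1.6919; B=V−Δ·S=-60.7746
Verification: the root portfolio costs Δ(0,0)·S0 + B(0,0) = 57.6552, matching V0.

(0,0): Delta=1.6919 Bond=-60.7746
(1,0): Delta=2.2337 Bond=-95.3694
(1,1): Delta=1.0000 Bond=0.0000
(2,0): Delta=3.2000 Bond=-149.6566
(2,1): Delta=1.0000 Bond=0.0000
(2,2): Delta=1.0000 Bond=0.0000
V0=57.6552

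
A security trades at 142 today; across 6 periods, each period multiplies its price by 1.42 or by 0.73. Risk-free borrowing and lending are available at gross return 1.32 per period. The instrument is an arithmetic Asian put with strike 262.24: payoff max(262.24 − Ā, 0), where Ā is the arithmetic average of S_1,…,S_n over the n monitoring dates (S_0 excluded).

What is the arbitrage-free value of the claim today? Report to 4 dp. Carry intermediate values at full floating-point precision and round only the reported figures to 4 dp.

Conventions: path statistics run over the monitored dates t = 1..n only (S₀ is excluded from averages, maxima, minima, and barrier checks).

No-arbitrage gives p* = (R−d)/(u−d) = 0.8551: enumerate every path, weight its payoff by its p*-probability, and discount by R^6.
Enumerate all 2^6 = 64 price paths (U = up ×1.42, D = down ×0.73); each path with k up-moves has probability p*^k·(1−p*)^(6−k).
DDDDDD: Ā=54.3041, payoff=207.9359, prob=0.000009
UDDDDD: Ā=105.6327, payoff=156.6073, prob=0.000055
DUDDDD: Ā=89.3027, payoff=172.9373, prob=0.000055
UUDDDD: Ā=173.7121, payoff=88.5279, prob=0.000323
DDUDDD: Ā=77.3818, payoff=184.8582, prob=0.000055
UDUDDD: Ā=150.5235, payoff=111.7165, prob=0.000323
DUUDDD: Ā=134.1935, payoff=128.0465, prob=0.000323
UUUDDD: Ā=261.0339, payoff=1.2061, prob=0.001903
DDDUDD: Ā=68.6795, payoff=193.5605, prob=0.000055
UDDUDD: Ā=133.5958, payoff=128.6442, prob=0.000323
DUDUDD: Ā=117.2658, payoff=144.9742, prob=0.000323
UUDUDD: Ā=228.1061, payoff=34.1339, prob=0.001903
DDUUDD: Ā=105.3449, payoff=156.8951, prob=0.000323
UDUUDD: Ā=204.9175, payoff=57.3225, prob=0.001903
DUUUDD: Ā=188.5875, payoff=73.6525, prob=0.001903
UUUUDD: Ā=366.8414, payoff=0.0000, prob=0.011228
DDDDUD: Ā=62.3269, payoff=199.9131, prob=0.000055
UDDDUD: Ā=121.2386, payoff=141.0014, prob=0.000323
DUDDUD: Ā=104.9086, payoff=157.3314, prob=0.000323
UUDDUD: Ā=204.0688, payoff=58.1712, prob=0.001903
DDUDUD: Ā=92.9877, payoff=169.2523, prob=0.000323
UDUDUD: Ā=180.8802, payoff=81.3598, prob=0.001903
DUUDUD: Ā=164.5502, payoff=97.6898, prob=0.001903
UUUDUD: Ā=320.0840, payoff=0.0000, prob=0.011228
DDDUUD: Ā=84.2855, payoff=177.9545, prob=0.000323
UDDUUD: Ā=163.9525, payoff=98.2875, prob=0.001903
DUDUUD: Ā=147.6225, payoff=114.6175, prob=0.001903
UUDUUD: Ā=287.1561, payoff=0.0000, prob=0.011228
DDUUUD: Ā=135.7016, payoff=126.5384, prob=0.001903
UDUUUD: Ā=263.9675, payoff=0.0000, prob=0.011228
DUUUUD: Ā=247.6375, payoff=14.6025, prob=0.011228
UUUUUD: Ā=481.7059, payoff=0.0000, prob=0.066247
DDDDDU: Ā=57.6895, payoff=204.5505, prob=0.000055
UDDDDU: Ā=112.2178, payoff=150.0222, prob=0.000323
DUDDDU: Ā=95.8878, payoff=166.3522, prob=0.000323
UUDDDU: Ā=186.5216, payoff=75.7184, prob=0.001903
DDUDDU: Ā=83.9669, payoff=178.2731, prob=0.000323
UDUDDU: Ā=163.3330, payoff=98.9070, prob=0.001903
DUUDDU: Ā=147.0030, payoff=115.2370, prob=0.001903
UUUDDU: Ā=285.9510, payoff=0.0000, prob=0.011228
DDDUDU: Ā=75.2647, payoff=186.9753, prob=0.000323
UDDUDU: Ā=146.4053, payoff=115.8347, prob=0.001903
DUDUDU: Ā=130.0753, payoff=132.1647, prob=0.001903
UUDUDU: Ā=253.0232, payoff=9.2168, prob=0.011228
DDUUDU: Ā=118.1544, payoff=144.0856, prob=0.001903
UDUUDU: Ā=229.8346, payoff=32.4054, prob=0.011228
DUUUDU: Ā=213.5046, payoff=48.7354, prob=0.011228
UUUUDU: Ā=415.3103, payoff=0.0000, prob=0.066247
DDDDUU: Ā=68.9120, payoff=193.3280, prob=0.000323
UDDDUU: Ā=134.0481, payoff=128.1919, prob=0.001903
DUDDUU: Ā=117.7181, payoff=144.5219, prob=0.001903
UUDDUU: Ā=228.9859, payoff=33.2541, prob=0.011228
DDUDUU: Ā=105.7972, payoff=156.4428, prob=0.001903
UDUDUU: Ā=205.7973, payoff=56.4427, prob=0.011228
DUUDUU: Ā=189.4673, payoff=72.7727, prob=0.011228
UUUDUU: Ā=368.5528, payoff=0.0000, prob=0.066247
DDDUUU: Ā=97.0949, payoff=165.1451, prob=0.001903
UDDUUU: Ā=188.8696, payoff=73.3704, prob=0.011228
DUDUUU: Ā=172.5396, payoff=89.7004, prob=0.011228
UUDUUU: Ā=335.6250, payoff=0.0000, prob=0.066247
DDUUUU: Ā=160.6187, payoff=101.6213, prob=0.011228
UDUUUU: Ā=312.4364, payoff=0.0000, prob=0.066247
DUUUUU: Ā=296.1064, payoff=0.0000, prob=0.066247
UUUUUU: Ā=575.9877, payoff=0.0000, prob=0.390857
Price = Σ prob·payoff / R^6 = 10.615561 / 5.289853 = 2.0068

price = 2.0068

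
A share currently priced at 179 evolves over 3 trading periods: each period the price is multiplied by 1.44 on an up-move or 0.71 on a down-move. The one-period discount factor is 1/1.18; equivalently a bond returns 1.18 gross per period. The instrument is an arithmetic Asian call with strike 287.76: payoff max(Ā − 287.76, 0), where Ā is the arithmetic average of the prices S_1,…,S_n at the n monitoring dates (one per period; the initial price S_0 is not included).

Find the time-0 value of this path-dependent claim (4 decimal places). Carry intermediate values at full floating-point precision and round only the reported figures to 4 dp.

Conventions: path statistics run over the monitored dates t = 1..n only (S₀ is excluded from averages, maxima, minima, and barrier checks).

price = 17.1256

With p* = (R−d)/(u−d) = 0.6438, sum probability × payoff across the paths and divide by R^3.
Enumerate all 2^3 = 8 price paths (U = up ×1.44, D = down ×0.71); each path with k up-moves has probability p*^k·(1−p*)^(3−k).
DDD: Ā=93.7967, payoff=0.0000, prob=0.045181
UDD: Ā=190.2355, payoff=0.0000, prob=0.081673
DUD: Ā=146.6788, payoff=0.0000, prob=0.081673
UUD: Ā=297.4894, payoff=9.7294, prob=0.147639
DDU: Ā=115.7536, payoff=0.0000, prob=0.081673
UDU: Ā=234.7678, payoff=0.0000, prob=0.147639
DUU: Ā=191.2111, payoff=0.0000, prob=0.147639
UUU: Ā=387.8085, payoff=100.0485, prob=0.266886
Price = Σ prob·payoff / R^3 = 28.137936 / 1.643032 = 17.1256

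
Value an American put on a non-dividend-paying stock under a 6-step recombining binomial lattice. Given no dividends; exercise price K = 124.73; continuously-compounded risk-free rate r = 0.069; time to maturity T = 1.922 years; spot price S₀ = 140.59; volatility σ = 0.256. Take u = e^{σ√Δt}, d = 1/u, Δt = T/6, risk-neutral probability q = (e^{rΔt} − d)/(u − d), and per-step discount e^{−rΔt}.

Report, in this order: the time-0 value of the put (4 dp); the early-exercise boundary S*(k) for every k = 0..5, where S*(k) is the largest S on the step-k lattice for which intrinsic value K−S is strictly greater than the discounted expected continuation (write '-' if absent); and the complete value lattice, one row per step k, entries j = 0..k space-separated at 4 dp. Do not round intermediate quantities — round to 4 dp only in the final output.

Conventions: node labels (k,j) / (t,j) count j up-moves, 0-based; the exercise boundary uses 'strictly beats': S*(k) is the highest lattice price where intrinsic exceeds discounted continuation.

price = 7.2350
boundary = - - - 91.0287 78.7505 91.0287
tree:
7.2350
12.5087 3.0543
20.9411 5.8628 0.7948
33.7013 10.9672 1.7690 0.0000
45.9795 19.7761 3.9376 0.0000 0.0000
56.6016 33.7013 8.7645 0.0000 0.0000 0.0000
65.7910 45.9795 19.5087 0.0000 0.0000 0.0000 0.0000

params: Δt=0.32033 u=1.15591 d=0.86512 q=0.54070 e^(-rΔt)=0.97814
t_6 payoffs: 65.7910 45.9795 19.5087 0.0000 0.0000 0.0000 0.0000
t_5: node(5,0) S=68.1284 payoff=56.6016 vs cont=53.8750 → 56.6016 [stop]  node(5,1) S=91.0287 payoff=33.7013 vs cont=30.9746 → 33.7013 [stop]  node(5,2) S=121.6268 payoff=3.1032 vs cont=8.7645 → 8.7645 [wait]  node(5,3) S=162.5099 payoff=0.0000 vs cont=0.0000 → 0.0000 [wait]  node(5,4) S=217.1353 payoff=0.0000 vs cont=0.0000 → 0.0000 [wait]  node(5,5) S=290.1222 payoff=0.0000 vs cont=0.0000 → 0.0000 [wait]  ⇒ S*(5)=91.0287
t_4: node(4,0) S=78.7505 payoff=45.9795 vs cont=43.2529 → 45.9795 [stop]  node(4,1) S=105.2213 payoff=19.5087 vs cont=19.7761 → 19.7761 [wait]  node(4,2) S=140.5900 payoff=0.0000 vs cont=3.9376 → 3.9376 [wait]  node(4,3) S=187.8473 payoff=0.0000 vs cont=0.0000 → 0.0000 [wait]  node(4,4) S=250.9896 payoff=0.0000 vs cont=0.0000 → 0.0000 [wait]  ⇒ S*(4)=78.7505
t_3: node(3,0) S=91.0287 payoff=33.7013 vs cont=31.1161 → 33.7013 [stop]  node(3,1) S=121.6268 payoff=3.1032 vs cont=10.9672 → 10.9672 [wait]  node(3,2) S=162.5099 payoff=0.0000 vs cont=1.7690 → 1.7690 [wait]  node(3,3) S=217.1353 payoff=0.0000 vs cont=0.0000 → 0.0000 [wait]  ⇒ S*(3)=91.0287
t_2: node(2,0) S=105.2213 payoff=19.5087 vs cont=20.9411 → 20.9411 [wait]  node(2,1) S=140.5900 payoff=0.0000 vs cont=5.8628 → 5.8628 [wait]  node(2,2) S=187.8473 payoff=0.0000 vs cont=0.7948 → 0.7948 [wait]  ⇒ S*(2)=-
t_1: node(1,0) S=121.6268 payoff=3.1032 vs cont=12.5087 → 12.5087 [wait]  node(1,1) S=162.5099 payoff=0.0000 vs cont=3.0543 → 3.0543 [wait]  ⇒ S*(1)=-
t_0: node(0,0) S=140.5900 payoff=0.0000 vs cont=7.2350 → 7.2350 [wait]  ⇒ S*(0)=-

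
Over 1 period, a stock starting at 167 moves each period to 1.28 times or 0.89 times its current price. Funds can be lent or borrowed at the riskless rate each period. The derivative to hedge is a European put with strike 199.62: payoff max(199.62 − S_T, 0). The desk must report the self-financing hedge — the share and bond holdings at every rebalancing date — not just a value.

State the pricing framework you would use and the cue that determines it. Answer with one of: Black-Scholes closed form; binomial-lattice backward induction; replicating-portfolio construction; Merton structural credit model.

Key observation: the mandate to exhibit the hedge at every date and state singles out the replicating-portfolio construction on the 1-period tree with factors 1.28 and 0.89 from 167.

framework: replicating-portfolio construction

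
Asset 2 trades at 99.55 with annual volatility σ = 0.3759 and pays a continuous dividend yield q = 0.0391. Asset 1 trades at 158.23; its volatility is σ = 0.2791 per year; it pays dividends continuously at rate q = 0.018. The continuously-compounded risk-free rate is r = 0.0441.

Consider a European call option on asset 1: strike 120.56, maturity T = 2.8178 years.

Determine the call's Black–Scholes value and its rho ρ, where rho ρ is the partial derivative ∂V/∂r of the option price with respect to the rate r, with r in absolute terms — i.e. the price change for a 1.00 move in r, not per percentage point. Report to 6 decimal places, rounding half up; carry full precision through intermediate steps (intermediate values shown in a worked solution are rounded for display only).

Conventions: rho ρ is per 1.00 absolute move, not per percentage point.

price = 51.756575
ρ = 207.775996

σ√T = 0.2791·√2.8178 = 0.468506
d₁ = (ln(S/K) + (r−q+σ²/2)T) / (σ√T) = (ln(158.23/120.56) + (0.0441−0.018+0.2791²/2)·2.8178) / 0.468506 = (0.271902 + 0.183293) / 0.468506 = 0.971590
d₂ = d₁ − σ√T = 0.971590 − 0.468506 = 0.503084
e^{−rT} = 0.883146
e^{−qT} = 0.950544
N(d₁) = 0.834373,  N(d₂) = 0.692547
Call price V = S·e^{−qT}·N(d₁) − K·e^{−rT}·N(d₂) = 125.493531 − 73.736956 = 51.756575
ρ = K·T·e^{−rT}·N(d₂) = 207.775996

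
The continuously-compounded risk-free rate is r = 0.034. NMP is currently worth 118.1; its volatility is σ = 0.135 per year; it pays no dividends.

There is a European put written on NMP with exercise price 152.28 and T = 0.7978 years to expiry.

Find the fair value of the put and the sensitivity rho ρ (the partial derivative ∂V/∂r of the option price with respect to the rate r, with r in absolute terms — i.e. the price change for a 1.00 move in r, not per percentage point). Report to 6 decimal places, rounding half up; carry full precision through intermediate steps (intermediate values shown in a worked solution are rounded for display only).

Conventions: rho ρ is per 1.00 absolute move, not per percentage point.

price = 30.288888
ρ = -115.165333

σ√T = 0.135·√0.7978 = 0.120582
d₁ = (ln(S/K) + (r+σ²/2)T) / (σ√T) = (ln(118.1/152.28) + (0.034+0.135²/2)·0.7978) / 0.120582 = (-0.254189 + 0.034395) / 0.120582 = -1.822784
d₂ = d₁ − σ√T = -1.822784 − 0.120582 = -1.943365
e^{−rT} = 0.973239
N(−d₁) = 0.965832,  N(−d₂) = 0.974014
Put price V = K·e^{−rT}·N(−d₂) − S·N(−d₁) = 144.353639 − 114.064751 = 30.288888
ρ = −K·T·e^{−rT}·N(−d₂) = -115.165333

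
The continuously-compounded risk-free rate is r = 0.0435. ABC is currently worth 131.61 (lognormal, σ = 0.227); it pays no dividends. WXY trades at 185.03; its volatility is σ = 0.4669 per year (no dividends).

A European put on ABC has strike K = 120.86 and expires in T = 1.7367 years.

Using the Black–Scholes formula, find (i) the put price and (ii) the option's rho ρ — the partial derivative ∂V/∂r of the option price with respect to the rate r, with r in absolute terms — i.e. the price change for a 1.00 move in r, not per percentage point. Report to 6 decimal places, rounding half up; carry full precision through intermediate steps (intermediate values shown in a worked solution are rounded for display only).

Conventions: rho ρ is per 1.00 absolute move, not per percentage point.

σ√T = 0.227·√1.7367 = 0.299149
d₁ = (ln(S/K) + (r+σ²/2)T) / (σ√T) = (ln(131.61/120.86) + (0.0435+0.227²/2)·1.7367) / 0.299149 = (0.085210 + 0.120292) / 0.299149 = 0.686954
d₂ = d₁ − σ√T = 0.686954 − 0.299149 = 0.387804
e^{−rT} = 0.927237
N(−d₁) = 0.246056,  N(−d₂) = 0.349081
Put price V = K·e^{−rT}·N(−d₂) − S·N(−d₁) = 39.119994 − 32.383429 = 6.736565
ρ = −K·T·e^{−rT}·N(−d₂) = -67.939694

price = 6.736565
ρ = -67.939694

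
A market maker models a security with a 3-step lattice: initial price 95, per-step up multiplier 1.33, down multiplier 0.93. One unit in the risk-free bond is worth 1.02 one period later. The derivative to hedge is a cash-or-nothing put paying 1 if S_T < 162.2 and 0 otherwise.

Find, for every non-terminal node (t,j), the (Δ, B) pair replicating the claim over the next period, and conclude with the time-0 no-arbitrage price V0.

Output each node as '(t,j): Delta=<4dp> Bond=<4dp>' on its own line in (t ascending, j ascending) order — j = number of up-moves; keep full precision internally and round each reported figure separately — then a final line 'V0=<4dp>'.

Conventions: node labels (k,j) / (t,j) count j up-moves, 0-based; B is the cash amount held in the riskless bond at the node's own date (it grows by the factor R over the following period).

Under the risk-neutral measure, an up-move has probability p* = (R−d)/(u−d) = 0.2250 and values discount at R = 1.02.
Payoffs at expiry: V(3,0)=1.0000, V(3,1)=1.0000, V(3,2)=1.0000, V(3,3)=0.0000
Node (2,0) S=82.1655: V=(p*·1.0000+(1−p*)·1.0000)/1.02=0.9804; Δ=(1.0000−1.0000)/(109.2801−76.4139)=0.0000; B=V−Δ·S=0.9804
Node (2,1) S=117.5055: V=(p*·1.0000+(1−p*)·1.0000)/1.02=0.9804; Δ=(1.0000−1.0000)/(156.2823−109.2801)=0.0000; B=V−Δ·S=0.9804
Node (2,2) S=168.0455: V=(p*·0.0000+(1−p*)·1.0000)/1.02=0.7598; Δ=(0.0000−1.0000)/(223.5005−156.2823)=-0.0149; B=V−Δ·S=3.2598
Node (1,0) S=88.3500: V=(p*·0.9804+(1−p*)·0.9804)/1.02=0.9612; Δ=(0.9804−0.9804)/(117.5055−82.1655)=0.0000; B=V−Δ·S=0.9612
Node (1,1) S=126.3500: V=(p*·0.7598+(1−p*)·0.9804)/1.02=0.9125; Δ=(0.7598−0.9804)/(168.0455−117.5055)=-0.0044; B=V−Δ·S=1.4640
Node (0,0) S=95.0000: V=(p*·0.9125+(1−p*)·0.9612)/1.02=0.9316; Δ=(0.9125−0.9612)/(126.3500−88.3500)=-0.0013; B=V−Δ·S=1.0532
As a check, the time-0 holding Δ(0,0)·S0 + B(0,0) comes to 0.9316 — exactly V0.

(0,0): Delta=-0.0013 Bond=1.0532
(1,0): Delta=0.0000 Bond=0.9612
(1,1): Delta=-0.0044 Bond=1.4640
(2,0): Delta=0.0000 Bond=0.9804
(2,1): Delta=0.0000 Bond=0.9804
(2,2): Delta=-0.0149 Bond=3.2598
V0=0.9316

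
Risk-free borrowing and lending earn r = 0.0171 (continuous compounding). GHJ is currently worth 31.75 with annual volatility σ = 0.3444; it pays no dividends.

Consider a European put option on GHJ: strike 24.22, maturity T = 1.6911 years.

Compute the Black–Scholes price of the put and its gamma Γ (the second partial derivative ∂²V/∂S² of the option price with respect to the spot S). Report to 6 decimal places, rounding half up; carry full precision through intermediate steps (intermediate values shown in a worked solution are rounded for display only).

price = 1.817109
Γ = 0.018831

σ√T = 0.3444·√1.6911 = 0.447866
d₁ = (ln(S/K) + (r+σ²/2)T) / (σ√T) = (ln(31.75/24.22) + (0.0171+0.3444²/2)·1.6911) / 0.447866 = (0.270714 + 0.129210) / 0.447866 = 0.892954
d₂ = d₁ − σ√T = 0.892954 − 0.447866 = 0.445089
e^{−rT} = 0.971496
N(−d₁) = 0.185941,  N(−d₂) = 0.328128
Put price V = K·e^{−rT}·N(−d₂) − S·N(−d₁) = 7.720730 − 5.903620 = 1.817109
φ(d₁) = (1/√(2π))·e^{−d₁²/2} = 0.267771
Γ = φ(d₁) / (S·σ·√T) = 0.018831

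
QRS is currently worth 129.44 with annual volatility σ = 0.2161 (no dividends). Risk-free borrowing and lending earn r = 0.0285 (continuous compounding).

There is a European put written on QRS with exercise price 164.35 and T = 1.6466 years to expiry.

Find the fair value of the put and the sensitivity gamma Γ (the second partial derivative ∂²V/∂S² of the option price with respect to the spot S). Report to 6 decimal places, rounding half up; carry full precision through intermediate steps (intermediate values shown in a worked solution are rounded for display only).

price = 33.067655
Γ = 0.009538

σ√T = 0.2161·√1.6466 = 0.277299
d₁ = (ln(S/K) + (r+σ²/2)T) / (σ√T) = (ln(129.44/164.35) + (0.0285+0.2161²/2)·1.6466) / 0.277299 = (-0.238781 + 0.085376) / 0.277299 = -0.553212
d₂ = d₁ − σ√T = -0.553212 − 0.277299 = -0.830511
e^{−rT} = 0.954156
N(−d₁) = 0.709941,  N(−d₂) = 0.796875
Put price V = K·e^{−rT}·N(−d₂) − S·N(−d₁) = 124.962397 − 91.894742 = 33.067655
φ(d₁) = (1/√(2π))·e^{−d₁²/2} = 0.342337
Γ = φ(d₁) / (S·σ·√T) = 0.009538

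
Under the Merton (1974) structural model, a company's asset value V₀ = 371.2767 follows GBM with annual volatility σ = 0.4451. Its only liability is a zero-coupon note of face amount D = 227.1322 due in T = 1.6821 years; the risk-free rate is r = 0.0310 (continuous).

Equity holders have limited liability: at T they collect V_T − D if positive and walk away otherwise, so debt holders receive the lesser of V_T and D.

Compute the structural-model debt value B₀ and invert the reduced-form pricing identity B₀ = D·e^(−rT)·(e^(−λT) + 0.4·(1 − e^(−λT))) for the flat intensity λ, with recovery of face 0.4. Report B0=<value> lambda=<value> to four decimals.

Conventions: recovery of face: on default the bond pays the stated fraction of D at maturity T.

B0=200.7904 lambda=0.0722

Work the structural quantities from V₀ = 371.2767 against face 227.1322:
d₁ = [ln(V₀/D) + (r + σ²/2)T] / (σ√T)
   = [ln(371.2767/227.1322) + (0.0310 + 0.5·0.4451²)·1.6821] / (0.4451·√1.6821)
   = [0.491415 + 0.218769] / 0.577276 = 1.230233
d₂ = d₁ − σ√T = 1.230233 − 0.577276 = 0.652958
N(d₁) = 0.890695,  N(d₂) = 0.743108,  e^(−rT) = 0.949191
E₀ = V₀·N(d₁) − D·e^(−rT)·N(d₂)
   = 371.2767·0.890695 − 227.1322·0.949191·0.743108 = 170.486282
B₀ = V₀ − E₀ = 371.2767 − 170.486282 = 200.790418
e^(−λT) = (B₀·e^(rT)/D − 0.4)/(1 − 0.4) = (200.7904·1.053529/227.1322 − 0.4)/0.6 = 0.88557493
λ = −ln(0.88557493)/1.6821 = 0.072242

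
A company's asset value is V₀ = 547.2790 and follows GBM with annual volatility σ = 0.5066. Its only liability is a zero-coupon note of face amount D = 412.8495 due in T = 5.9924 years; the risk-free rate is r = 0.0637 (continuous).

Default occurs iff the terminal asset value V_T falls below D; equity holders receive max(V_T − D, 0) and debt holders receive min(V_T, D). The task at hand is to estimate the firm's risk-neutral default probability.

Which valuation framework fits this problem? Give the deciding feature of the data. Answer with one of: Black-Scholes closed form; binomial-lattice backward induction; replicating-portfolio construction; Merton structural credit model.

Key observation: with the firm-asset dynamics (V₀ = 547.2790) and a single zero-coupon liability of face 412.8495 given, debt value, spread, and default probability all derive from the option view of the balance sheet.

framework: Merton structural credit model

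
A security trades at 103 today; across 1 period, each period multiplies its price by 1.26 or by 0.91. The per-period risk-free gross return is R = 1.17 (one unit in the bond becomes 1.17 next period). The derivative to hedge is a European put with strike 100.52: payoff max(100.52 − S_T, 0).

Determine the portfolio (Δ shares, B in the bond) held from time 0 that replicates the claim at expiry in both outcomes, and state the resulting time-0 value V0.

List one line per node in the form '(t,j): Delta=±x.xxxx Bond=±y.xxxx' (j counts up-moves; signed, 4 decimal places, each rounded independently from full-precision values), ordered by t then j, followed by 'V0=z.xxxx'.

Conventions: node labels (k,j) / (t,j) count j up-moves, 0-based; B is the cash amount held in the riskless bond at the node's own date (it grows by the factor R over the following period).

Since d<R<u, set p* = (R−d)/(u−d) = 0.7429; price each node as the discounted p*-expectation of its children.
Terminal payoffs: V(1,0)=6.7900, V(1,1)=0.0000
(0,0): S=103.0000. Δ = (V_up−V_dn)/(S_up−S_dn) = (0.0000−6.7900)/(129.7800−93.7300) = -0.1883. V = [p*·0.0000 + (1−p*)·6.7900]/1.17 = 1.4923. B = V − Δ·S = 20.8923.
Sanity check at the root: Δ(0,0)·S0 + B(0,0) reproduces V0 = 1.4923.

(0,0): Delta=-0.1883 Bond=20.8923
V0=1.4923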